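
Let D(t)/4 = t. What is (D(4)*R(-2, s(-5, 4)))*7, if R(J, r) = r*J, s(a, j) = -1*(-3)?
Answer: -672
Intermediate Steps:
s(a, j) = 3
D(t) = 4*t
R(J, r) = J*r
(D(4)*R(-2, s(-5, 4)))*7 = ((4*4)*(-2*3))*7 = (16*(-6))*7 = -96*7 = -672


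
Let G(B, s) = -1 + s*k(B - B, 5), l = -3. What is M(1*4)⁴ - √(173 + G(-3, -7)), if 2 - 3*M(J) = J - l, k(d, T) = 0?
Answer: 625/81 - 2*√43 ≈ -5.3988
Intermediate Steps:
G(B, s) = -1 (G(B, s) = -1 + s*0 = -1 + 0 = -1)
M(J) = -⅓ - J/3 (M(J) = ⅔ - (J - 1*(-3))/3 = ⅔ - (J + 3)/3 = ⅔ - (3 + J)/3 = ⅔ + (-1 - J/3) = -⅓ - J/3)
M(1*4)⁴ - √(173 + G(-3, -7)) = (-⅓ - 4/3)⁴ - √(173 - 1) = (-⅓ - ⅓*4)⁴ - √172 = (-⅓ - 4/3)⁴ - 2*√43 = (-5/3)⁴ - 2*√43 = 625/81 - 2*√43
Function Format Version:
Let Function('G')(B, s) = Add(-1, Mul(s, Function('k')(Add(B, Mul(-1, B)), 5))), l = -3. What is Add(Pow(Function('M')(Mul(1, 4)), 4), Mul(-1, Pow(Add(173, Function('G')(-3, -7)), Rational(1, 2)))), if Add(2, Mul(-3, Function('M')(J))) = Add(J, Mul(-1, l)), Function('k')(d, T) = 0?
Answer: Add(Rational(625, 81), Mul(-2, Pow(43, Rational(1, 2)))) ≈ -5.3988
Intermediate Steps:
Function('G')(B, s) = -1 (Function('G')(B, s) = Add(-1, Mul(s, 0)) = Add(-1, 0) = -1)
Function('M')(J) = Add(Rational(-1, 3), Mul(Rational(-1, 3), J)) (Function('M')(J) = Add(Rational(2, 3), Mul(Rational(-1, 3), Add(J, Mul(-1, -3)))) = Add(Rational(2, 3), Mul(Rational(-1, 3), Add(J, 3))) = Add(Rational(2, 3), Mul(Rational(-1, 3), Add(3, J))) = Add(Rational(2, 3), Add(-1, Mul(Rational(-1, 3), J))) = Add(Rational(-1, 3), Mul(Rational(-1, 3), J)))
Add(Pow(Function('M')(Mul(1, 4)), 4), Mul(-1, Pow(Add(173, Function('G')(-3, -7)), Rational(1, 2)))) = Add(Pow(Add(Rational(-1, 3), Mul(Rational(-1, 3), Mul(1, 4))), 4), Mul(-1, Pow(Add(173, -1), Rational(1, 2)))) = Add(Pow(Add(Rational(-1, 3), Mul(Rational(-1, 3), 4)), 4), Mul(-1, Pow(172, Rational(1, 2)))) = Add(Pow(Add(Rational(-1, 3), Rational(-4, 3)), 4), Mul(-1, Mul(2, Pow(43, Rational(1, 2))))) = Add(Pow(Rational(-5, 3), 4), Mul(-2, Pow(43, Rational(1, 2)))) = Add(Rational(625, 81), Mul(-2, Pow(43, Rational(1, 2))))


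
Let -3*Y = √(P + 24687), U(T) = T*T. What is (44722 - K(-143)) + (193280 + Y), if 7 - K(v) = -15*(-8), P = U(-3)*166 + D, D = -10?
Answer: 238115 - √26171/3 ≈ 2.3806e+5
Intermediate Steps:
U(T) = T²
P = 1484 (P = (-3)²*166 - 10 = 9*166 - 10 = 1494 - 10 = 1484)
Y = -√26171/3 (Y = -√(1484 + 24687)/3 = -√26171/3 ≈ -53.925)
K(v) = -113 (K(v) = 7 - (-15)*(-8) = 7 - 1*120 = 7 - 120 = -113)
(44722 - K(-143)) + (193280 + Y) = (44722 - 1*(-113)) + (193280 - √26171/3) = (44722 + 113) + (193280 - √26171/3) = 44835 + (193280 - √26171/3) = 238115 - √26171/3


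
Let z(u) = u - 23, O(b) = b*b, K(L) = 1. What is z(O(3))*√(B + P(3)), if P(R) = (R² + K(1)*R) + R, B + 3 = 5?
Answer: -14*√17 ≈ -57.724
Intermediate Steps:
B = 2 (B = -3 + 5 = 2)
O(b) = b²
P(R) = R² + 2*R (P(R) = (R² + 1*R) + R = (R² + R) + R = (R + R²) + R = R² + 2*R)
z(u) = -23 + u
z(O(3))*√(B + P(3)) = (-23 + 3²)*√(2 + 3*(2 + 3)) = (-23 + 9)*√(2 + 3*5) = -14*√(2 + 15) = -14*√17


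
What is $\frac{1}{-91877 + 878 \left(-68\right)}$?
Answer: $- \frac{1}{151581} \approx -6.5971 \cdot 10^{-6}$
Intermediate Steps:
$\frac{1}{-91877 + 878 \left(-68\right)} = \frac{1}{-91877 - 59704} = \frac{1}{-151581} = - \frac{1}{151581}$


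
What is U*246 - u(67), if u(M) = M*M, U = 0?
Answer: -4489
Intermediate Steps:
u(M) = M²
U*246 - u(67) = 0*246 - 1*67² = 0 - 1*4489 = 0 - 4489 = -4489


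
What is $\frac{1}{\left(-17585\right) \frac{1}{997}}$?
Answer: $- \frac{997}{17585} \approx -0.056696$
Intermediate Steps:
$\frac{1}{\left(-17585\right) \frac{1}{997}} = \frac{1}{- \frac{17585}{997}} = - \frac{997}{17585}$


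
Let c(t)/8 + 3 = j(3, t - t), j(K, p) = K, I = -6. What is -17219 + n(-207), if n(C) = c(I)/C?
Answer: -17219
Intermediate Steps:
c(t) = 0 (c(t) = -24 + 8*3 = -24 + 24 = 0)
n(C) = 0 (n(C) = 0/C = 0)
-17219 + n(-207) = -17219 + 0 = -17219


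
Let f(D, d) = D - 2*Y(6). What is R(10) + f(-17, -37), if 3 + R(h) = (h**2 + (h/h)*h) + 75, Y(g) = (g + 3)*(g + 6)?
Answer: -51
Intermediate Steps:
Y(g) = (3 + g)*(6 + g)
R(h) = 72 + h + h**2 (R(h) = -3 + ((h**2 + (h/h)*h) + 75) = -3 + ((h**2 + 1*h) + 75) = -3 + ((h**2 + h) + 75) = -3 + ((h + h**2) + 75) = -3 + (75 + h + h**2) = 72 + h + h**2)
f(D, d) = -216 + D (f(D, d) = D - 2*(18 + 6**2 + 9*6) = D - 2*(18 + 36 + 54) = D - 2*108 = D - 216 = -216 + D)
R(10) + f(-17, -37) = (72 + 10 + 10**2) + (-216 - 17) = (72 + 10 + 100) - 233 = 182 - 233 = -51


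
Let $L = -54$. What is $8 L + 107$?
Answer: $-325$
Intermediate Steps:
$8 L + 107 = 8 \left(-54\right) + 107 = -432 + 107 = -325$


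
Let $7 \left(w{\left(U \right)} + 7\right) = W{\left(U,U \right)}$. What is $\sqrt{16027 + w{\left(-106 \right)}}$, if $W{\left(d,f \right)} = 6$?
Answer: $\frac{\sqrt{785022}}{7} \approx 126.57$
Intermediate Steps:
$w{\left(U \right)} = - \frac{43}{7}$ ($w{\left(U \right)} = -7 + \frac{1}{7} \cdot 6 = -7 + \frac{6}{7} = - \frac{43}{7}$)
$\sqrt{16027 + w{\left(-106 \right)}} = \sqrt{16027 - \frac{43}{7}} = \sqrt{\frac{112146}{7}} = \frac{\sqrt{785022}}{7}$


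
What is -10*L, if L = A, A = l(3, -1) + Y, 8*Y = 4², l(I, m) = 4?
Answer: -60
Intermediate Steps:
Y = 2 (Y = (⅛)*4² = (⅛)*16 = 2)
A = 6 (A = 4 + 2 = 6)
L = 6
-10*L = -10*6 = -60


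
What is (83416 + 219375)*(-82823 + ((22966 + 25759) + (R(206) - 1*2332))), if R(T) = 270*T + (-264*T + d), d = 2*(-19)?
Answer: -10667932512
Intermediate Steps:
d = -38
R(T) = -38 + 6*T (R(T) = 270*T + (-264*T - 38) = 270*T + (-38 - 264*T) = -38 + 6*T)
(83416 + 219375)*(-82823 + ((22966 + 25759) + (R(206) - 1*2332))) = (83416 + 219375)*(-82823 + ((22966 + 25759) + ((-38 + 6*206) - 1*2332))) = 302791*(-82823 + (48725 + ((-38 + 1236) - 2332))) = 302791*(-82823 + (48725 + (1198 - 2332))) = 302791*(-82823 + (48725 - 1134)) = 302791*(-82823 + 47591) = 302791*(-35232) = -10667932512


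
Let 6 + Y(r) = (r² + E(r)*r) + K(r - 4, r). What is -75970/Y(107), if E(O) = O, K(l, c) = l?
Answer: -15194/4599 ≈ -3.3038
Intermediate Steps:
Y(r) = -10 + r + 2*r² (Y(r) = -6 + ((r² + r*r) + (r - 4)) = -6 + ((r² + r²) + (-4 + r)) = -6 + (2*r² + (-4 + r)) = -6 + (-4 + r + 2*r²) = -10 + r + 2*r²)
-75970/Y(107) = -75970/(-10 + 107 + 2*107²) = -75970/(-10 + 107 + 2*11449) = -75970/(-10 + 107 + 22898) = -75970/22995 = -75970*1/22995 = -15194/4599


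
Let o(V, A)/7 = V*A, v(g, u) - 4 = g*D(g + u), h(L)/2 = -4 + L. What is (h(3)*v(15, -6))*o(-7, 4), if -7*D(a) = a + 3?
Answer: -8512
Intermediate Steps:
h(L) = -8 + 2*L (h(L) = 2*(-4 + L) = -8 + 2*L)
D(a) = -3/7 - a/7 (D(a) = -(a + 3)/7 = -(3 + a)/7 = -3/7 - a/7)
v(g, u) = 4 + g*(-3/7 - g/7 - u/7) (v(g, u) = 4 + g*(-3/7 - (g + u)/7) = 4 + g*(-3/7 + (-g/7 - u/7)) = 4 + g*(-3/7 - g/7 - u/7))
o(V, A) = 7*A*V (o(V, A) = 7*(V*A) = 7*(A*V) = 7*A*V)
(h(3)*v(15, -6))*o(-7, 4) = ((-8 + 2*3)*(4 - 1/7*15*(3 + 15 - 6)))*(7*4*(-7)) = ((-8 + 6)*(4 - 1/7*15*12))*(-196) = -2*(4 - 180/7)*(-196) = -2*(-152/7)*(-196) = (304/7)*(-196) = -8512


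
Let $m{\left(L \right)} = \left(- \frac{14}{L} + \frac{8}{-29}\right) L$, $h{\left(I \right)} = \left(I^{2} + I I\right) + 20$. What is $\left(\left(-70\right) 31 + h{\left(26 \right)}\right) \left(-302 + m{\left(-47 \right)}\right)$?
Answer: $\frac{7012824}{29} \approx 2.4182 \cdot 10^{5}$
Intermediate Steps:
$h{\left(I \right)} = 20 + 2 I^{2}$ ($h{\left(I \right)} = \left(I^{2} + I^{2}\right) + 20 = 2 I^{2} + 20 = 20 + 2 I^{2}$)
$m{\left(L \right)} = L \left(- \frac{8}{29} - \frac{14}{L}\right)$ ($m{\left(L \right)} = \left(- \frac{14}{L} + 8 \left(- \frac{1}{29}\right)\right) L = \left(- \frac{14}{L} - \frac{8}{29}\right) L = \left(- \frac{8}{29} - \frac{14}{L}\right) L = L \left(- \frac{8}{29} - \frac{14}{L}\right)$)
$\left(\left(-70\right) 31 + h{\left(26 \right)}\right) \left(-302 + m{\left(-47 \right)}\right) = \left(\left(-70\right) 31 + \left(20 + 2 \cdot 26^{2}\right)\right) \left(-302 - \frac{30}{29}\right) = \left(-2170 + \left(20 + 2 \cdot 676\right)\right) \left(-302 + \left(-14 + \frac{376}{29}\right)\right) = \left(-2170 + \left(20 + 1352\right)\right) \left(-302 - \frac{30}{29}\right) = \left(-2170 + 1372\right) \left(- \frac{8788}{29}\right) = \left(-798\right) \left(- \frac{8788}{29}\right) = \frac{7012824}{29}$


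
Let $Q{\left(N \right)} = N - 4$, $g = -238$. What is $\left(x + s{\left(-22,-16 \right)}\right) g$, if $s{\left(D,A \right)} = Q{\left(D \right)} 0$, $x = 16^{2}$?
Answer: $-60928$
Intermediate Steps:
$Q{\left(N \right)} = -4 + N$
$x = 256$
$s{\left(D,A \right)} = 0$ ($s{\left(D,A \right)} = \left(-4 + D\right) 0 = 0$)
$\left(x + s{\left(-22,-16 \right)}\right) g = \left(256 + 0\right) \left(-238\right) = 256 \left(-238\right) = -60928$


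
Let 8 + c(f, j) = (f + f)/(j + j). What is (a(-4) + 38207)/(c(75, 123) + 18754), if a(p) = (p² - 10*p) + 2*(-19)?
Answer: 1567225/768611 ≈ 2.0390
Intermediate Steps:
a(p) = -38 + p² - 10*p (a(p) = (p² - 10*p) - 38 = -38 + p² - 10*p)
c(f, j) = -8 + f/j (c(f, j) = -8 + (f + f)/(j + j) = -8 + (2*f)/((2*j)) = -8 + (2*f)*(1/(2*j)) = -8 + f/j)
(a(-4) + 38207)/(c(75, 123) + 18754) = ((-38 + (-4)² - 10*(-4)) + 38207)/((-8 + 75/123) + 18754) = ((-38 + 16 + 40) + 38207)/((-8 + 75*(1/123)) + 18754) = (18 + 38207)/((-8 + 25/41) + 18754) = 38225/(-303/41 + 18754) = 38225/(768611/41) = 38225*(41/768611) = 1567225/768611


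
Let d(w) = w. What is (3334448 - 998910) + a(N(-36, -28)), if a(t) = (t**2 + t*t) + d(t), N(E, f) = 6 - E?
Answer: 2339108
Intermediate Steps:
a(t) = t + 2*t**2 (a(t) = (t**2 + t*t) + t = (t**2 + t**2) + t = 2*t**2 + t = t + 2*t**2)
(3334448 - 998910) + a(N(-36, -28)) = (3334448 - 998910) + (6 - 1*(-36))*(1 + 2*(6 - 1*(-36))) = 2335538 + (6 + 36)*(1 + 2*(6 + 36)) = 2335538 + 42*(1 + 2*42) = 2335538 + 42*(1 + 84) = 2335538 + 42*85 = 2335538 + 3570 = 2339108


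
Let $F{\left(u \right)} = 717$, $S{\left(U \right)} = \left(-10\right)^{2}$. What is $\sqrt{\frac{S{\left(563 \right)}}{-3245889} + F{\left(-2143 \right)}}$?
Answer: $\frac{\sqrt{7554164977441257}}{3245889} \approx 26.777$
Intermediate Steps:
$S{\left(U \right)} = 100$
$\sqrt{\frac{S{\left(563 \right)}}{-3245889} + F{\left(-2143 \right)}} = \sqrt{\frac{100}{-3245889} + 717} = \sqrt{100 \left(- \frac{1}{3245889}\right) + 717} = \sqrt{- \frac{100}{3245889} + 717} = \sqrt{\frac{2327302313}{3245889}} = \frac{\sqrt{7554164977441257}}{3245889}$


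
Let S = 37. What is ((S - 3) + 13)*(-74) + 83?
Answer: -3395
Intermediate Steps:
((S - 3) + 13)*(-74) + 83 = ((37 - 3) + 13)*(-74) + 83 = (34 + 13)*(-74) + 83 = 47*(-74) + 83 = -3478 + 83 = -3395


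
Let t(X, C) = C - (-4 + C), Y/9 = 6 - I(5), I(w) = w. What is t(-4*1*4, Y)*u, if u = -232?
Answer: -928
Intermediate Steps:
Y = 9 (Y = 9*(6 - 1*5) = 9*(6 - 5) = 9*1 = 9)
t(X, C) = 4 (t(X, C) = C + (4 - C) = 4)
t(-4*1*4, Y)*u = 4*(-232) = -928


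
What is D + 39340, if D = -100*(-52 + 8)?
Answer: 43740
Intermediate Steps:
D = 4400 (D = -100*(-44) = 4400)
D + 39340 = 4400 + 39340 = 43740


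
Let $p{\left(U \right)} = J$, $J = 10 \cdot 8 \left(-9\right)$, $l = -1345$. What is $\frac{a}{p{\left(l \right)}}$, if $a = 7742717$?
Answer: $- \frac{7742717}{720} \approx -10754.0$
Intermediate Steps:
$J = -720$ ($J = 80 \left(-9\right) = -720$)
$p{\left(U \right)} = -720$
$\frac{a}{p{\left(l \right)}} = \frac{7742717}{-720} = 7742717 \left(- \frac{1}{720}\right) = - \frac{7742717}{720}$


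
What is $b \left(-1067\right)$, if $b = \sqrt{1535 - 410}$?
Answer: $- 16005 \sqrt{5} \approx -35788.0$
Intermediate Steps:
$b = 15 \sqrt{5}$ ($b = \sqrt{1125} = 15 \sqrt{5} \approx 33.541$)
$b \left(-1067\right) = 15 \sqrt{5} \left(-1067\right) = - 16005 \sqrt{5}$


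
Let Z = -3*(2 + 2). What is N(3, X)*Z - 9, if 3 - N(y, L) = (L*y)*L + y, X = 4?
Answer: 567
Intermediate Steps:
N(y, L) = 3 - y - y*L² (N(y, L) = 3 - ((L*y)*L + y) = 3 - (y*L² + y) = 3 - (y + y*L²) = 3 + (-y - y*L²) = 3 - y - y*L²)
Z = -12 (Z = -3*4 = -12)
N(3, X)*Z - 9 = (3 - 1*3 - 1*3*4²)*(-12) - 9 = (3 - 3 - 1*3*16)*(-12) - 9 = (3 - 3 - 48)*(-12) - 9 = -48*(-12) - 9 = 576 - 9 = 567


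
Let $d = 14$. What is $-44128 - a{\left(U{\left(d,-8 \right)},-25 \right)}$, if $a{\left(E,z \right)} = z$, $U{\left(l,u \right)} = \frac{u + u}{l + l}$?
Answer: $-44103$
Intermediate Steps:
$U{\left(l,u \right)} = \frac{u}{l}$ ($U{\left(l,u \right)} = \frac{2 u}{2 l} = 2 u \frac{1}{2 l} = \frac{u}{l}$)
$-44128 - a{\left(U{\left(d,-8 \right)},-25 \right)} = -44128 - -25 = -44128 + 25 = -44103$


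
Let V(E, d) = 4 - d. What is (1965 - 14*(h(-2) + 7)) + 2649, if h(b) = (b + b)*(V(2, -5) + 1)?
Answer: 5076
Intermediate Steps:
h(b) = 20*b (h(b) = (b + b)*((4 - 1*(-5)) + 1) = (2*b)*((4 + 5) + 1) = (2*b)*(9 + 1) = (2*b)*10 = 20*b)
(1965 - 14*(h(-2) + 7)) + 2649 = (1965 - 14*(20*(-2) + 7)) + 2649 = (1965 - 14*(-40 + 7)) + 2649 = (1965 - 14*(-33)) + 2649 = (1965 + 462) + 2649 = 2427 + 2649 = 5076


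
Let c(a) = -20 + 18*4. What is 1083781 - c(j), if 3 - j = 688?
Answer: 1083729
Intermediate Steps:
j = -685 (j = 3 - 1*688 = 3 - 688 = -685)
c(a) = 52 (c(a) = -20 + 72 = 52)
1083781 - c(j) = 1083781 - 1*52 = 1083781 - 52 = 1083729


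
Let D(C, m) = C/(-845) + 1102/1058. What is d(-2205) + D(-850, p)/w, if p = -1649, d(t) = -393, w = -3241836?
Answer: -113900588615797/289823380236 ≈ -393.00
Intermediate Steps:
D(C, m) = 551/529 - C/845 (D(C, m) = C*(-1/845) + 1102*(1/1058) = -C/845 + 551/529 = 551/529 - C/845)
d(-2205) + D(-850, p)/w = -393 + (551/529 - 1/845*(-850))/(-3241836) = -393 + (551/529 + 170/169)*(-1/3241836) = -393 + (183049/89401)*(-1/3241836) = -393 - 183049/289823380236 = -113900588615797/289823380236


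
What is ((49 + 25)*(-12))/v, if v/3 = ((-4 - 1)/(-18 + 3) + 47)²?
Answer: -666/5041 ≈ -0.13212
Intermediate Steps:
v = 20164/3 (v = 3*((-4 - 1)/(-18 + 3) + 47)² = 3*(-5/(-15) + 47)² = 3*(-5*(-1/15) + 47)² = 3*(⅓ + 47)² = 3*(142/3)² = 3*(20164/9) = 20164/3 ≈ 6721.3)
((49 + 25)*(-12))/v = ((49 + 25)*(-12))/(20164/3) = (74*(-12))*(3/20164) = -888*3/20164 = -666/5041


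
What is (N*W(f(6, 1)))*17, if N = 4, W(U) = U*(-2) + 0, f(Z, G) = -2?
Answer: 272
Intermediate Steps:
W(U) = -2*U (W(U) = -2*U + 0 = -2*U)
(N*W(f(6, 1)))*17 = (4*(-2*(-2)))*17 = (4*4)*17 = 16*17 = 272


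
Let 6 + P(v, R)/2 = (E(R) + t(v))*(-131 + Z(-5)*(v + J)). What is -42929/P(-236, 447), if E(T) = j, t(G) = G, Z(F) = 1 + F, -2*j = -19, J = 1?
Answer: 42929/366489 ≈ 0.11714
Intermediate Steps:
j = 19/2 (j = -½*(-19) = 19/2 ≈ 9.5000)
E(T) = 19/2
P(v, R) = -12 + 2*(-135 - 4*v)*(19/2 + v) (P(v, R) = -12 + 2*((19/2 + v)*(-131 + (1 - 5)*(v + 1))) = -12 + 2*((19/2 + v)*(-131 - 4*(1 + v))) = -12 + 2*((19/2 + v)*(-131 + (-4 - 4*v))) = -12 + 2*((19/2 + v)*(-135 - 4*v)) = -12 + 2*((-135 - 4*v)*(19/2 + v)) = -12 + 2*(-135 - 4*v)*(19/2 + v))
-42929/P(-236, 447) = -42929/(-2577 - 346*(-236) - 8*(-236)²) = -42929/(-2577 + 81656 - 8*55696) = -42929/(-2577 + 81656 - 445568) = -42929/(-366489) = -42929*(-1/366489) = 42929/366489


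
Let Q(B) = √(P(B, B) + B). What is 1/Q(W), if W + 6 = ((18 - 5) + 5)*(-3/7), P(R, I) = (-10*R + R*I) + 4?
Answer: 7*√3865/7730 ≈ 0.056298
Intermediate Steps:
P(R, I) = 4 - 10*R + I*R (P(R, I) = (-10*R + I*R) + 4 = 4 - 10*R + I*R)
W = -96/7 (W = -6 + ((18 - 5) + 5)*(-3/7) = -6 + (13 + 5)*(-3*⅐) = -6 + 18*(-3/7) = -6 - 54/7 = -96/7 ≈ -13.714)
Q(B) = √(4 + B² - 9*B) (Q(B) = √((4 - 10*B + B*B) + B) = √((4 - 10*B + B²) + B) = √((4 + B² - 10*B) + B) = √(4 + B² - 9*B))
1/Q(W) = 1/(√(4 + (-96/7)² - 9*(-96/7))) = 1/(√(4 + 9216/49 + 864/7)) = 1/(√(15460/49)) = 1/(2*√3865/7) = 7*√3865/7730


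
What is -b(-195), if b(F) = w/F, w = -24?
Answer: -8/65 ≈ -0.12308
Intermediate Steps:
b(F) = -24/F
-b(-195) = -(-24)/(-195) = -(-24)*(-1)/195 = -1*8/65 = -8/65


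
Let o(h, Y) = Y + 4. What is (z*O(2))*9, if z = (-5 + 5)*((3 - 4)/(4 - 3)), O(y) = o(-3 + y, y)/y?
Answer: 0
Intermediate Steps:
o(h, Y) = 4 + Y
O(y) = (4 + y)/y
z = 0 (z = 0*(-1/1) = 0*(-1*1) = 0*(-1) = 0)
(z*O(2))*9 = (0*((4 + 2)/2))*9 = (0*((1/2)*6))*9 = (0*3)*9 = 0*9 = 0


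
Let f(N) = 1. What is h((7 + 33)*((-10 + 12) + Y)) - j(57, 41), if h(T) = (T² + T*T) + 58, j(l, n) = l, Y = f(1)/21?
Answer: 5917241/441 ≈ 13418.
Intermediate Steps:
Y = 1/21 ≈ 0.047619
h(T) = 58 + 2*T² (h(T) = (T² + T²) + 58 = 2*T² + 58 = 58 + 2*T²)
h((7 + 33)*((-10 + 12) + Y)) - j(57, 41) = (58 + 2*((7 + 33)*((-10 + 12) + 1/21))²) - 1*57 = (58 + 2*(40*(2 + 1/21))²) - 57 = (58 + 2*(40*(43/21))²) - 57 = (58 + 2*(1720/21)²) - 57 = (58 + 2*(2958400/441)) - 57 = (58 + 5916800/441) - 57 = 5942378/441 - 57 = 5917241/441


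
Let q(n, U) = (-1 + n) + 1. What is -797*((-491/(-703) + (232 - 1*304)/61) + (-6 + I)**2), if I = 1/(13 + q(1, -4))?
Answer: -232222405659/8405068 ≈ -27629.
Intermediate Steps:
q(n, U) = n
I = 1/14 (I = 1/(13 + 1) = 1/14 ≈ 0.071429)
-797*((-491/(-703) + (232 - 1*304)/61) + (-6 + I)**2) = -797*((-491/(-703) + (232 - 1*304)/61) + (-6 + 1/14)**2) = -797*((-491*(-1/703) + (232 - 304)*(1/61)) + (-83/14)**2) = -797*((491/703 - 72*1/61) + 6889/196) = -797*((491/703 - 72/61) + 6889/196) = -797*(-20665/42883 + 6889/196) = -797*291370647/8405068 = -232222405659/8405068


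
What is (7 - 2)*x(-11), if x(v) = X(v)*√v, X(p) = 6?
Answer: 30*I*√11 ≈ 99.499*I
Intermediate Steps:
x(v) = 6*√v
(7 - 2)*x(-11) = (7 - 2)*(6*√(-11)) = 5*(6*(I*√11)) = 5*(6*I*√11) = 30*I*√11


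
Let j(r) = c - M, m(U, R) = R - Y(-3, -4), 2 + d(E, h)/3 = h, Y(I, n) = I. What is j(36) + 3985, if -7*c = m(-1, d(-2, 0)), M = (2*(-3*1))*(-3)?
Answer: 27772/7 ≈ 3967.4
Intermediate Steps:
d(E, h) = -6 + 3*h
m(U, R) = 3 + R (m(U, R) = R - 1*(-3) = R + 3 = 3 + R)
M = 18 (M = (2*(-3))*(-3) = -6*(-3) = 18)
c = 3/7 (c = -(3 + (-6 + 3*0))/7 = -(3 + (-6 + 0))/7 = -(3 - 6)/7 = -1/7*(-3) = 3/7 ≈ 0.42857)
j(r) = -123/7 (j(r) = 3/7 - 1*18 = 3/7 - 18 = -123/7)
j(36) + 3985 = -123/7 + 3985 = 27772/7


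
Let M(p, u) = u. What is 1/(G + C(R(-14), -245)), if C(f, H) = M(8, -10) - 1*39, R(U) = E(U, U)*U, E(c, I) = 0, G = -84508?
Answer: -1/84557 ≈ -1.1826e-5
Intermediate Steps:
R(U) = 0 (R(U) = 0*U = 0)
C(f, H) = -49 (C(f, H) = -10 - 1*39 = -10 - 39 = -49)
1/(G + C(R(-14), -245)) = 1/(-84508 - 49) = 1/(-84557) = -1/84557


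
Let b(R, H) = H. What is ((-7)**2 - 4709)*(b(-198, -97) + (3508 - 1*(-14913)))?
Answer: -85389840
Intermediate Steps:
((-7)**2 - 4709)*(b(-198, -97) + (3508 - 1*(-14913))) = ((-7)**2 - 4709)*(-97 + (3508 - 1*(-14913))) = (49 - 4709)*(-97 + (3508 + 14913)) = -4660*(-97 + 18421) = -4660*18324 = -85389840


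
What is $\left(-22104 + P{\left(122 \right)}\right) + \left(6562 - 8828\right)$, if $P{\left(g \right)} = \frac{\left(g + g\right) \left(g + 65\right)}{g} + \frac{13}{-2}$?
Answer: $- \frac{48005}{2} \approx -24003.0$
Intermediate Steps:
$P{\left(g \right)} = \frac{247}{2} + 2 g$ ($P{\left(g \right)} = \frac{2 g \left(65 + g\right)}{g} + 13 \left(- \frac{1}{2}\right) = \frac{2 g \left(65 + g\right)}{g} - \frac{13}{2} = \left(130 + 2 g\right) - \frac{13}{2} = \frac{247}{2} + 2 g$)
$\left(-22104 + P{\left(122 \right)}\right) + \left(6562 - 8828\right) = \left(-22104 + \left(\frac{247}{2} + 2 \cdot 122\right)\right) + \left(6562 - 8828\right) = \left(-22104 + \left(\frac{247}{2} + 244\right)\right) - 2266 = \left(-22104 + \frac{735}{2}\right) - 2266 = - \frac{43473}{2} - 2266 = - \frac{48005}{2}$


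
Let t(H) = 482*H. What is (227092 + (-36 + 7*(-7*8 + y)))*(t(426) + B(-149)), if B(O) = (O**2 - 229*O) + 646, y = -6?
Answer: 59442950600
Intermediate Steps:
B(O) = 646 + O**2 - 229*O
(227092 + (-36 + 7*(-7*8 + y)))*(t(426) + B(-149)) = (227092 + (-36 + 7*(-7*8 - 6)))*(482*426 + (646 + (-149)**2 - 229*(-149))) = (227092 + (-36 + 7*(-56 - 6)))*(205332 + (646 + 22201 + 34121)) = (227092 + (-36 + 7*(-62)))*(205332 + 56968) = (227092 + (-36 - 434))*262300 = (227092 - 470)*262300 = 226622*262300 = 59442950600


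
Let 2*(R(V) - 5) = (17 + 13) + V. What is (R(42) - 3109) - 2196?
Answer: -5264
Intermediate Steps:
R(V) = 20 + V/2 (R(V) = 5 + ((17 + 13) + V)/2 = 5 + (30 + V)/2 = 5 + (15 + V/2) = 20 + V/2)
(R(42) - 3109) - 2196 = ((20 + (½)*42) - 3109) - 2196 = ((20 + 21) - 3109) - 2196 = (41 - 3109) - 2196 = -3068 - 2196 = -5264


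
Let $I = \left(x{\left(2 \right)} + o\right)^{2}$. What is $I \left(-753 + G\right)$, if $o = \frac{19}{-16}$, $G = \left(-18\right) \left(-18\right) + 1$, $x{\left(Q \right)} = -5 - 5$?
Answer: $- \frac{3428387}{64} \approx -53569.0$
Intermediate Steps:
$x{\left(Q \right)} = -10$ ($x{\left(Q \right)} = -5 - 5 = -10$)
$G = 325$ ($G = 324 + 1 = 325$)
$o = - \frac{19}{16}$ ($o = 19 \left(- \frac{1}{16}\right) = - \frac{19}{16} \approx -1.1875$)
$I = \frac{32041}{256}$ ($I = \left(-10 - \frac{19}{16}\right)^{2} = \left(- \frac{179}{16}\right)^{2} = \frac{32041}{256} \approx 125.16$)
$I \left(-753 + G\right) = \frac{32041 \left(-753 + 325\right)}{256} = \frac{32041}{256} \left(-428\right) = - \frac{3428387}{64}$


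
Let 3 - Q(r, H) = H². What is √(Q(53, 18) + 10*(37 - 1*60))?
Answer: I*√551 ≈ 23.473*I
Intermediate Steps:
Q(r, H) = 3 - H²
√(Q(53, 18) + 10*(37 - 1*60)) = √((3 - 1*18²) + 10*(37 - 1*60)) = √((3 - 1*324) + 10*(37 - 60)) = √((3 - 324) + 10*(-23)) = √(-321 - 230) = √(-551) = I*√551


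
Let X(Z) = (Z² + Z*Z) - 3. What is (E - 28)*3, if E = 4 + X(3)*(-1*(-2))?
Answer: 18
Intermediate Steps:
X(Z) = -3 + 2*Z² (X(Z) = (Z² + Z²) - 3 = 2*Z² - 3 = -3 + 2*Z²)
E = 34 (E = 4 + (-3 + 2*3²)*(-1*(-2)) = 4 + (-3 + 2*9)*2 = 4 + (-3 + 18)*2 = 4 + 15*2 = 4 + 30 = 34)
(E - 28)*3 = (34 - 28)*3 = 6*3 = 18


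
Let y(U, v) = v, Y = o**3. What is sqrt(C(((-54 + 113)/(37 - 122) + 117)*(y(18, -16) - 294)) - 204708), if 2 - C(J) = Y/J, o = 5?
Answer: I*sqrt(19226275657068011)/306466 ≈ 452.44*I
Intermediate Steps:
Y = 125 (Y = 5**3 = 125)
C(J) = 2 - 125/J
sqrt(C(((-54 + 113)/(37 - 122) + 117)*(y(18, -16) - 294)) - 204708) = sqrt((2 - 125*1/((-16 - 294)*((-54 + 113)/(37 - 122) + 117))) - 204708) = sqrt((2 - 125*(-1/(310*(59/(-85) + 117)))) - 204708) = sqrt((2 - 125*(-1/(310*(59*(-1/85) + 117)))) - 204708) = sqrt((2 - 125*(-1/(310*(-59/85 + 117)))) - 204708) = sqrt((2 - 125/((9886/85)*(-310))) - 204708) = sqrt((2 - 125/(-612932/17)) - 204708) = sqrt((2 - 125*(-17/612932)) - 204708) = sqrt((2 + 2125/612932) - 204708) = sqrt(1227989/612932 - 204708) = sqrt(-125470855867/612932) = I*sqrt(19226275657068011)/306466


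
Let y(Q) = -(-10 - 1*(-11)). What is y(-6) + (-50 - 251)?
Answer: -302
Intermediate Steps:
y(Q) = -1 (y(Q) = -(-10 + 11) = -1*1 = -1)
y(-6) + (-50 - 251) = -1 + (-50 - 251) = -1 - 301 = -302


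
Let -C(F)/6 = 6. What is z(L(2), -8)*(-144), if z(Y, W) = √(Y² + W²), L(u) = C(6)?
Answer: -576*√85 ≈ -5310.5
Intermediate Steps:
C(F) = -36 (C(F) = -6*6 = -36)
L(u) = -36
z(Y, W) = √(W² + Y²)
z(L(2), -8)*(-144) = √((-8)² + (-36)²)*(-144) = √(64 + 1296)*(-144) = √1360*(-144) = (4*√85)*(-144) = -576*√85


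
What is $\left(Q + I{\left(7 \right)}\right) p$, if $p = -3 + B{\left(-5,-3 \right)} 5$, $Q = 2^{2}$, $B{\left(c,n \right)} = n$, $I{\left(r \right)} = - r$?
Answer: $54$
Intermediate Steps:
$Q = 4$
$p = -18$ ($p = -3 - 15 = -18$)
$\left(Q + I{\left(7 \right)}\right) p = \left(4 - 7\right) \left(-18\right) = \left(-3\right) \left(-18\right) = 54$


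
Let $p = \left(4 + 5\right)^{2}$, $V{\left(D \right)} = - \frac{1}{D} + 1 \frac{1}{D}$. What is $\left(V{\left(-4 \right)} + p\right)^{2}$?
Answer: $6561$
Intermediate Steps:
$V{\left(D \right)} = 0$ ($V{\left(D \right)} = - \frac{1}{D} + \frac{1}{D} = 0$)
$p = 81$ ($p = 9^{2} = 81$)
$\left(V{\left(-4 \right)} + p\right)^{2} = \left(0 + 81\right)^{2} = 81^{2} = 6561$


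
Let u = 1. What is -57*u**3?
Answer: -57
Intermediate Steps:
-57*u**3 = -57*1**3 = -57*1 = -57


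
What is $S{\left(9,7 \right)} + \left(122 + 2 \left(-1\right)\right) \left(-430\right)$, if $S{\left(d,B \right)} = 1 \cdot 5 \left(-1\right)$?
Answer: $-51605$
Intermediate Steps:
$S{\left(d,B \right)} = -5$ ($S{\left(d,B \right)} = 5 \left(-1\right) = -5$)
$S{\left(9,7 \right)} + \left(122 + 2 \left(-1\right)\right) \left(-430\right) = -5 + \left(122 + 2 \left(-1\right)\right) \left(-430\right) = -5 + \left(122 - 2\right) \left(-430\right) = -5 + 120 \left(-430\right) = -5 - 51600 = -51605$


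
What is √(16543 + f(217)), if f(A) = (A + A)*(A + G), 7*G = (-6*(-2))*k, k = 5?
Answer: √114441 ≈ 338.29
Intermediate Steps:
G = 60/7 (G = (-6*(-2)*5)/7 = (12*5)/7 = (⅐)*60 = 60/7 ≈ 8.5714)
f(A) = 2*A*(60/7 + A) (f(A) = (A + A)*(A + 60/7) = (2*A)*(60/7 + A) = 2*A*(60/7 + A))
√(16543 + f(217)) = √(16543 + (2/7)*217*(60 + 7*217)) = √(16543 + (2/7)*217*(60 + 1519)) = √(16543 + (2/7)*217*1579) = √(16543 + 97898) = √114441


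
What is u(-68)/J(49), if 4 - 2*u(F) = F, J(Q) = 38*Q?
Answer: 18/931 ≈ 0.019334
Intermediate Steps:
u(F) = 2 - F/2
u(-68)/J(49) = (2 - ½*(-68))/((38*49)) = (2 + 34)/1862 = 36*(1/1862) = 18/931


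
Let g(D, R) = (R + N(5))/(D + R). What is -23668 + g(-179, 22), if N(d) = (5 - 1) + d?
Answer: -3715907/157 ≈ -23668.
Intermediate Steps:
N(d) = 4 + d
g(D, R) = (9 + R)/(D + R) (g(D, R) = (R + (4 + 5))/(D + R) = (R + 9)/(D + R) = (9 + R)/(D + R))
-23668 + g(-179, 22) = -23668 + (9 + 22)/(-179 + 22) = -23668 + 31/(-157) = -23668 - 1/157*31 = -23668 - 31/157 = -3715907/157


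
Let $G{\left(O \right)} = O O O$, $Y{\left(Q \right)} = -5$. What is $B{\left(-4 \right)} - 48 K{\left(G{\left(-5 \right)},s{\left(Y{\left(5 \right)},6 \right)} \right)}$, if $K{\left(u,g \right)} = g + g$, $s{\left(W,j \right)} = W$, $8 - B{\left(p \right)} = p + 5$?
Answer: $487$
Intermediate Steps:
$B{\left(p \right)} = 3 - p$ ($B{\left(p \right)} = 8 - \left(p + 5\right) = 8 - \left(5 + p\right) = 3 - p$)
$G{\left(O \right)} = O^{3}$ ($G{\left(O \right)} = O^{2} O = O^{3}$)
$K{\left(u,g \right)} = 2 g$
$B{\left(-4 \right)} - 48 K{\left(G{\left(-5 \right)},s{\left(Y{\left(5 \right)},6 \right)} \right)} = \left(3 - -4\right) - 48 \cdot 2 \left(-5\right) = \left(3 + 4\right) - -480 = 7 + 480 = 487$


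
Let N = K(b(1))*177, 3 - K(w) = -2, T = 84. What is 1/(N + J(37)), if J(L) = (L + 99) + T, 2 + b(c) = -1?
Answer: 1/1105 ≈ 0.00090498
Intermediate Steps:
b(c) = -3 (b(c) = -2 - 1 = -3)
K(w) = 5 (K(w) = 3 - 1*(-2) = 3 + 2 = 5)
J(L) = 183 + L (J(L) = (L + 99) + 84 = (99 + L) + 84 = 183 + L)
N = 885 (N = 5*177 = 885)
1/(N + J(37)) = 1/(885 + (183 + 37)) = 1/(885 + 220) = 1/1105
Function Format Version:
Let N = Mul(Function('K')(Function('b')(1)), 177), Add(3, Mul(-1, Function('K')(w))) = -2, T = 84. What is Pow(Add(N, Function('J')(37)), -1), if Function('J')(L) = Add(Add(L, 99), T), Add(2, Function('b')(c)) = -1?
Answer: Rational(1, 1105) ≈ 0.00090498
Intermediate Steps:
Function('b')(c) = -3 (Function('b')(c) = Add(-2, -1) = -3)
Function('K')(w) = 5 (Function('K')(w) = Add(3, Mul(-1, -2)) = Add(3, 2) = 5)
Function('J')(L) = Add(183, L) (Function('J')(L) = Add(Add(L, 99), 84) = Add(Add(99, L), 84) = Add(183, L))
N = 885 (N = Mul(5, 177) = 885)
Pow(Add(N, Function('J')(37)), -1) = Pow(Add(885, Add(183, 37)), -1) = Pow(Add(885, 220), -1) = Pow(1105, -1) = Rational(1, 1105)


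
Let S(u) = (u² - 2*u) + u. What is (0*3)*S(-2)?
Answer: 0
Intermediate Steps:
S(u) = u² - u
(0*3)*S(-2) = (0*3)*(-2*(-1 - 2)) = 0*(-2*(-3)) = 0*6 = 0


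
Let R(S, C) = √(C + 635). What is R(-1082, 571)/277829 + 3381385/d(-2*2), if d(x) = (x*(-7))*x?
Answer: -483055/16 + 3*√134/277829 ≈ -30191.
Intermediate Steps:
d(x) = -7*x² (d(x) = (-7*x)*x = -7*x²)
R(S, C) = √(635 + C)
R(-1082, 571)/277829 + 3381385/d(-2*2) = √(635 + 571)/277829 + 3381385/((-7*(-2*2)²)) = √1206*(1/277829) + 3381385/((-7*(-4)²)) = (3*√134)*(1/277829) + 3381385/((-7*16)) = 3*√134/277829 + 3381385/(-112) = 3*√134/277829 + 3381385*(-1/112) = 3*√134/277829 - 483055/16 = -483055/16 + 3*√134/277829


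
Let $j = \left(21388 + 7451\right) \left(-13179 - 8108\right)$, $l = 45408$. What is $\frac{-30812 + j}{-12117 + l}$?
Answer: $- \frac{613926605}{33291} \approx -18441.0$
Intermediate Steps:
$j = -613895793$ ($j = 28839 \left(-21287\right) = -613895793$)
$\frac{-30812 + j}{-12117 + l} = \frac{-30812 - 613895793}{-12117 + 45408} = - \frac{613926605}{33291}$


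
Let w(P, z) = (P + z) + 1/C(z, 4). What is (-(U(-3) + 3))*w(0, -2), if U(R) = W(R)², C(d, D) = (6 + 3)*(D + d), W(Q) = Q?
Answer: 70/3 ≈ 23.333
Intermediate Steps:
C(d, D) = 9*D + 9*d (C(d, D) = 9*(D + d) = 9*D + 9*d)
U(R) = R²
w(P, z) = P + z + 1/(36 + 9*z) (w(P, z) = (P + z) + 1/(9*4 + 9*z) = (P + z) + 1/(36 + 9*z) = P + z + 1/(36 + 9*z))
(-(U(-3) + 3))*w(0, -2) = (-((-3)² + 3))*((⅑ + (4 - 2)*(0 - 2))/(4 - 2)) = (-(9 + 3))*((⅑ + 2*(-2))/2) = (-1*12)*((⅑ - 4)/2) = -6*(-35)/9 = -12*(-35/18) = 70/3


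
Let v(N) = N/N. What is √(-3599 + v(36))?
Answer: I*√3598 ≈ 59.983*I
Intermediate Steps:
v(N) = 1
√(-3599 + v(36)) = √(-3599 + 1) = √(-3598) = I*√3598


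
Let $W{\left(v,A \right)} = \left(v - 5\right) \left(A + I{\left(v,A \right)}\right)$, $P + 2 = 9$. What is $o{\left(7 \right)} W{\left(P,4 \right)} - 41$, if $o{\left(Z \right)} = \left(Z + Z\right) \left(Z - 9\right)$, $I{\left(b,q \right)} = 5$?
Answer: $-545$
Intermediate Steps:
$P = 7$ ($P = -2 + 9 = 7$)
$o{\left(Z \right)} = 2 Z \left(-9 + Z\right)$
$W{\left(v,A \right)} = \left(-5 + v\right) \left(5 + A\right)$ ($W{\left(v,A \right)} = \left(v - 5\right) \left(A + 5\right) = \left(-5 + v\right) \left(5 + A\right)$)
$o{\left(7 \right)} W{\left(P,4 \right)} - 41 = 2 \cdot 7 \left(-9 + 7\right) \left(-25 - 20 + 5 \cdot 7 + 4 \cdot 7\right) - 41 = 2 \cdot 7 \left(-2\right) \left(-25 - 20 + 35 + 28\right) - 41 = \left(-28\right) 18 - 41 = -504 - 41 = -545$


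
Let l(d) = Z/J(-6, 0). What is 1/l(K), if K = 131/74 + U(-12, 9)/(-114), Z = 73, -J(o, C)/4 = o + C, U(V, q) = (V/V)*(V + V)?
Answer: 24/73 ≈ 0.32877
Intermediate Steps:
U(V, q) = 2*V (U(V, q) = 1*(2*V) = 2*V)
J(o, C) = -4*C - 4*o (J(o, C) = -4*(o + C) = -4*(C + o) = -4*C - 4*o)
K = 2785/1406 (K = 131/74 + (2*(-12))/(-114) = 131*(1/74) - 24*(-1/114) = 131/74 + 4/19 = 2785/1406 ≈ 1.9808)
l(d) = 73/24 (l(d) = 73/(-4*0 - 4*(-6)) = 73/(0 + 24) = 73/24)
1/l(K) = 1/(73/24) = 24/73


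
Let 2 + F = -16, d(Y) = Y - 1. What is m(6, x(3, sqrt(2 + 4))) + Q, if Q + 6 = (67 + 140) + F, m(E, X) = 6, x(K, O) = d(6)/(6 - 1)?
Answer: 189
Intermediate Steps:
d(Y) = -1 + Y
F = -18 (F = -2 - 16 = -18)
x(K, O) = 1 (x(K, O) = (-1 + 6)/(6 - 1) = 5/5 = 5*(1/5) = 1)
Q = 183 (Q = -6 + ((67 + 140) - 18) = -6 + (207 - 18) = -6 + 189 = 183)
m(6, x(3, sqrt(2 + 4))) + Q = 6 + 183 = 189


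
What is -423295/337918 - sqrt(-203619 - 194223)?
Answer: -423295/337918 - I*sqrt(397842) ≈ -1.2527 - 630.75*I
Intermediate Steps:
-423295/337918 - sqrt(-203619 - 194223) = -423295*1/337918 - sqrt(-397842) = -423295/337918 - I*sqrt(397842)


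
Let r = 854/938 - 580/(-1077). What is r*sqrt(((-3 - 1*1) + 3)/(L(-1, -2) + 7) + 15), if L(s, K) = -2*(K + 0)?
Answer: 209114*sqrt(451)/793749 ≈ 5.5948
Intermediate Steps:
L(s, K) = -2*K
r = 104557/72159 (r = 854*(1/938) - 580*(-1/1077) = 61/67 + 580/1077 = 104557/72159 ≈ 1.4490)
r*sqrt(((-3 - 1*1) + 3)/(L(-1, -2) + 7) + 15) = 104557*sqrt(((-3 - 1*1) + 3)/(-2*(-2) + 7) + 15)/72159 = 104557*sqrt(((-3 - 1) + 3)/(4 + 7) + 15)/72159 = 104557*sqrt((-4 + 3)/11 + 15)/72159 = 104557*sqrt(-1*1/11 + 15)/72159 = 104557*sqrt(-1/11 + 15)/72159 = 104557*sqrt(164/11)/72159 = 104557*(2*sqrt(451)/11)/72159 = 209114*sqrt(451)/793749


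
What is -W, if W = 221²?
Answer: -48841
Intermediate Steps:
W = 48841
-W = -1*48841 = -48841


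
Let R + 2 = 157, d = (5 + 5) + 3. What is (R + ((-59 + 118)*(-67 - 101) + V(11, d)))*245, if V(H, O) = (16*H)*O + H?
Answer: -1827210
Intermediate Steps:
d = 13 (d = 10 + 3 = 13)
V(H, O) = H + 16*H*O (V(H, O) = 16*H*O + H = H + 16*H*O)
R = 155 (R = -2 + 157 = 155)
(R + ((-59 + 118)*(-67 - 101) + V(11, d)))*245 = (155 + ((-59 + 118)*(-67 - 101) + 11*(1 + 16*13)))*245 = (155 + (59*(-168) + 11*(1 + 208)))*245 = (155 + (-9912 + 11*209))*245 = (155 + (-9912 + 2299))*245 = (155 - 7613)*245 = -7458*245 = -1827210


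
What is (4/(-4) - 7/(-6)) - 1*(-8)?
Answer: 49/6 ≈ 8.1667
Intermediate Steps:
(4/(-4) - 7/(-6)) - 1*(-8) = (4*(-1/4) - 7*(-1/6)) + 8 = (-1 + 7/6) + 8 = 1/6 + 8 = 49/6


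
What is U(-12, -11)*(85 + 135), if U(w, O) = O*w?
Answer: 29040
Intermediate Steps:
U(-12, -11)*(85 + 135) = (-11*(-12))*(85 + 135) = 132*220 = 29040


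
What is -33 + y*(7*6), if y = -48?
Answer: -2049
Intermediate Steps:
-33 + y*(7*6) = -33 - 336*6 = -33 - 48*42 = -33 - 2016 = -2049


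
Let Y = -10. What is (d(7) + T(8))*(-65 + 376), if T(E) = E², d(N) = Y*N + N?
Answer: 311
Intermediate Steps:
d(N) = -9*N (d(N) = -10*N + N = -9*N)
(d(7) + T(8))*(-65 + 376) = (-9*7 + 8²)*(-65 + 376) = (-63 + 64)*311 = 1*311 = 311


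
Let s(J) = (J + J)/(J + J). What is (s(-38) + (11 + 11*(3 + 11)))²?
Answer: 27556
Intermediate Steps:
s(J) = 1 (s(J) = (2*J)/((2*J)) = (2*J)*(1/(2*J)) = 1)
(s(-38) + (11 + 11*(3 + 11)))² = (1 + (11 + 11*(3 + 11)))² = (1 + (11 + 11*14))² = (1 + (11 + 154))² = (1 + 165)² = 166² = 27556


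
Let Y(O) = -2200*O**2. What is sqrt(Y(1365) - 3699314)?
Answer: I*sqrt(4102794314) ≈ 64053.0*I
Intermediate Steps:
sqrt(Y(1365) - 3699314) = sqrt(-2200*1365**2 - 3699314) = sqrt(-2200*1863225 - 3699314) = sqrt(-4099095000 - 3699314) = sqrt(-4102794314) = I*sqrt(4102794314)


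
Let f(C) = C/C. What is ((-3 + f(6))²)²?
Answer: 16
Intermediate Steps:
f(C) = 1
((-3 + f(6))²)² = ((-3 + 1)²)² = ((-2)²)² = 4² = 16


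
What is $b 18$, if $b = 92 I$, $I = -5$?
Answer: $-8280$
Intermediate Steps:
$b = -460$ ($b = 92 \left(-5\right) = -460$)
$b 18 = \left(-460\right) 18 = -8280$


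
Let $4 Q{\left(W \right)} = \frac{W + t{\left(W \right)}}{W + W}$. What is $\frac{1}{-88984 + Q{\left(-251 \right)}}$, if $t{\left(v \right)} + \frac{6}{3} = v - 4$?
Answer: $- \frac{502}{44669841} \approx -1.1238 \cdot 10^{-5}$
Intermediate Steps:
$t{\left(v \right)} = -6 + v$ ($t{\left(v \right)} = -2 + \left(v - 4\right) = -2 + \left(-4 + v\right) = -6 + v$)
$Q{\left(W \right)} = \frac{-6 + 2 W}{8 W}$ ($Q{\left(W \right)} = \frac{\left(W + \left(-6 + W\right)\right) \frac{1}{W + W}}{4} = \frac{\left(-6 + 2 W\right) \frac{1}{2 W}}{4} = \frac{\frac{1}{2} \frac{1}{W} \left(-6 + 2 W\right)}{4} = \frac{-6 + 2 W}{8 W}$)
$\frac{1}{-88984 + Q{\left(-251 \right)}} = \frac{1}{-88984 + \frac{-3 - 251}{4 \left(-251\right)}} = \frac{1}{-88984 + \frac{1}{4} \left(- \frac{1}{251}\right) \left(-254\right)} = \frac{1}{-88984 + \frac{127}{502}} = \frac{1}{- \frac{44669841}{502}} = - \frac{502}{44669841}$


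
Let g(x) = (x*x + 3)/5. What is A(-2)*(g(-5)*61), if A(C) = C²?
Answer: 6832/5 ≈ 1366.4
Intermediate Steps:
g(x) = ⅗ + x²/5 (g(x) = (x² + 3)*(⅕) = (3 + x²)*(⅕) = ⅗ + x²/5)
A(-2)*(g(-5)*61) = (-2)²*((⅗ + (⅕)*(-5)²)*61) = 4*((⅗ + (⅕)*25)*61) = 4*((⅗ + 5)*61) = 4*((28/5)*61) = 4*(1708/5) = 6832/5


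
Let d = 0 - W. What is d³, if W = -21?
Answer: 9261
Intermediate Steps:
d = 21 (d = 0 - 1*(-21) = 0 + 21 = 21)
d³ = 21³ = 9261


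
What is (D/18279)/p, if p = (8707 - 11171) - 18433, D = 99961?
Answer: -99961/381976263 ≈ -0.00026169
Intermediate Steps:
p = -20897 (p = -2464 - 18433 = -20897)
(D/18279)/p = (99961/18279)/(-20897) = (99961*(1/18279))*(-1/20897) = (99961/18279)*(-1/20897) = -99961/381976263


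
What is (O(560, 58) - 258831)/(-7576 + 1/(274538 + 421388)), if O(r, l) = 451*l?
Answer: 161923190198/5272335375 ≈ 30.712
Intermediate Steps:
(O(560, 58) - 258831)/(-7576 + 1/(274538 + 421388)) = (451*58 - 258831)/(-7576 + 1/(274538 + 421388)) = (26158 - 258831)/(-7576 + 1/695926) = -232673/(-7576 + 1/695926) = -232673/(-5272335375/695926) = -232673*(-695926/5272335375) = 161923190198/5272335375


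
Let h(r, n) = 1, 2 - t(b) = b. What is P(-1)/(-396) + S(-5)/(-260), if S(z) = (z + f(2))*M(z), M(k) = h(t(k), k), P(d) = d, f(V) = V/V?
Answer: 461/25740 ≈ 0.017910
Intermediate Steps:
f(V) = 1
t(b) = 2 - b
M(k) = 1
S(z) = 1 + z (S(z) = (z + 1)*1 = (1 + z)*1 = 1 + z)
P(-1)/(-396) + S(-5)/(-260) = -1/(-396) + (1 - 5)/(-260) = -1*(-1/396) - 4*(-1/260) = 1/396 + 1/65 = 461/25740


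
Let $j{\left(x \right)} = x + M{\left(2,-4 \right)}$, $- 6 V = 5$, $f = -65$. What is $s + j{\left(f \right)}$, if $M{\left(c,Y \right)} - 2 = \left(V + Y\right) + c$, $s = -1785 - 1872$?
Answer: $- \frac{22337}{6} \approx -3722.8$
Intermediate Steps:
$V = - \frac{5}{6}$ ($V = \left(- \frac{1}{6}\right) 5 = - \frac{5}{6} \approx -0.83333$)
$s = -3657$
$M{\left(c,Y \right)} = \frac{7}{6} + Y + c$ ($M{\left(c,Y \right)} = 2 + \left(\left(- \frac{5}{6} + Y\right) + c\right) = 2 + \left(- \frac{5}{6} + Y + c\right) = \frac{7}{6} + Y + c$)
$j{\left(x \right)} = - \frac{5}{6} + x$ ($j{\left(x \right)} = x + \left(\frac{7}{6} - 4 + 2\right) = x - \frac{5}{6} = - \frac{5}{6} + x$)
$s + j{\left(f \right)} = -3657 - \frac{395}{6} = - \frac{22337}{6}$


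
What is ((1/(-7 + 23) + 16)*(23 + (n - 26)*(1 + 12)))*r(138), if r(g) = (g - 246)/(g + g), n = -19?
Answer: 649953/184 ≈ 3532.4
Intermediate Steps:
r(g) = (-246 + g)/(2*g) (r(g) = (-246 + g)/((2*g)) = (-246 + g)*(1/(2*g)) = (-246 + g)/(2*g))
((1/(-7 + 23) + 16)*(23 + (n - 26)*(1 + 12)))*r(138) = ((1/(-7 + 23) + 16)*(23 + (-19 - 26)*(1 + 12)))*((1/2)*(-246 + 138)/138) = ((1/16 + 16)*(23 - 45*13))*((1/2)*(1/138)*(-108)) = ((1/16 + 16)*(23 - 585))*(-9/23) = ((257/16)*(-562))*(-9/23) = -72217/8*(-9/23) = 649953/184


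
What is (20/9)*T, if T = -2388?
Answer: -15920/3 ≈ -5306.7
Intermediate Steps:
(20/9)*T = (20/9)*(-2388) = -15920/3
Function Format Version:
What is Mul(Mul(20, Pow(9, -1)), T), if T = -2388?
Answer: Rational(-15920, 3) ≈ -5306.7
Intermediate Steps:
Mul(Mul(20, Pow(9, -1)), T) = Mul(Mul(20, Pow(9, -1)), -2388) = Mul(Mul(20, Rational(1, 9)), -2388) = Mul(Rational(20, 9), -2388) = Rational(-15920, 3)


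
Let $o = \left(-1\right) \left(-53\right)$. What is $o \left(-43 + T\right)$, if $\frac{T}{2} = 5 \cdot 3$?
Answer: $-689$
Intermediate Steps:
$o = 53$
$T = 30$ ($T = 2 \cdot 5 \cdot 3 = 2 \cdot 15 = 30$)
$o \left(-43 + T\right) = 53 \left(-43 + 30\right) = 53 \left(-13\right) = -689$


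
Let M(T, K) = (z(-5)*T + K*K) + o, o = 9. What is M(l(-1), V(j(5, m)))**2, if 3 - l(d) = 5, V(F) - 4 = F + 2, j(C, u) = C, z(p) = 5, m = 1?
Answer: 14400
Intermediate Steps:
V(F) = 6 + F (V(F) = 4 + (F + 2) = 4 + (2 + F) = 6 + F)
l(d) = -2 (l(d) = 3 - 1*5 = 3 - 5 = -2)
M(T, K) = 9 + K**2 + 5*T (M(T, K) = (5*T + K*K) + 9 = (5*T + K**2) + 9 = (K**2 + 5*T) + 9 = 9 + K**2 + 5*T)
M(l(-1), V(j(5, m)))**2 = (9 + (6 + 5)**2 + 5*(-2))**2 = (9 + 11**2 - 10)**2 = (9 + 121 - 10)**2 = 120**2 = 14400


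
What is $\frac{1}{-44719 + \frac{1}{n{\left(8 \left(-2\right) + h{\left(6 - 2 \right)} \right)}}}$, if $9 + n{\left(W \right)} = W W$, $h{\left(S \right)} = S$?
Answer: $- \frac{135}{6037064} \approx -2.2362 \cdot 10^{-5}$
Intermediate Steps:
$n{\left(W \right)} = -9 + W^{2}$ ($n{\left(W \right)} = -9 + W W = -9 + W^{2}$)
$\frac{1}{-44719 + \frac{1}{n{\left(8 \left(-2\right) + h{\left(6 - 2 \right)} \right)}}} = \frac{1}{-44719 + \frac{1}{-9 + \left(8 \left(-2\right) + \left(6 - 2\right)\right)^{2}}} = \frac{1}{-44719 + \frac{1}{-9 + \left(-16 + 4\right)^{2}}} = \frac{1}{-44719 + \frac{1}{-9 + \left(-12\right)^{2}}} = \frac{1}{-44719 + \frac{1}{-9 + 144}} = \frac{1}{-44719 + \frac{1}{135}} = \frac{1}{- \frac{6037064}{135}} = - \frac{135}{6037064}$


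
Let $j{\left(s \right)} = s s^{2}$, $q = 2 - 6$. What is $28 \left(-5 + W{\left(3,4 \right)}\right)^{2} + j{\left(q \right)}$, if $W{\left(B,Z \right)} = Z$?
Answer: $-36$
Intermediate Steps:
$q = -4$ ($q = 2 - 6 = -4$)
$j{\left(s \right)} = s^{3}$
$28 \left(-5 + W{\left(3,4 \right)}\right)^{2} + j{\left(q \right)} = 28 \left(-5 + 4\right)^{2} + \left(-4\right)^{3} = 28 \left(-1\right)^{2} - 64 = 28 \cdot 1 - 64 = 28 - 64 = -36$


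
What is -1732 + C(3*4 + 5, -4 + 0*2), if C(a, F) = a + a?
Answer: -1698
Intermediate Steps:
C(a, F) = 2*a
-1732 + C(3*4 + 5, -4 + 0*2) = -1732 + 2*(3*4 + 5) = -1732 + 2*(12 + 5) = -1732 + 2*17 = -1732 + 34 = -1698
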